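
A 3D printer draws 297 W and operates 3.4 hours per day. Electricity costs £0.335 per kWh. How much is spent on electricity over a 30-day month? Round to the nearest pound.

Energy = 297 W × 3.4 h/day × 30 days = 30,294 Wh = 30.29 kWh
Cost = 30.29 kWh × £0.335/kWh = £10.15 ≈ £10

£10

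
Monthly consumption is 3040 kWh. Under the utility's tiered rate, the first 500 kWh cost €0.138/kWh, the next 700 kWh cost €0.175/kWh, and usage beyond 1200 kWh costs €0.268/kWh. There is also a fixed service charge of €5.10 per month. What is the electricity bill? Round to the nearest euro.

€690

First 500 kWh × €0.138 = €69.00
Next 700 kWh × €0.175 = €122.50
Remaining 1840 kWh × €0.268 = €493.12
Energy charge = €684.62; + service €5.10 = €689.72 ≈ €690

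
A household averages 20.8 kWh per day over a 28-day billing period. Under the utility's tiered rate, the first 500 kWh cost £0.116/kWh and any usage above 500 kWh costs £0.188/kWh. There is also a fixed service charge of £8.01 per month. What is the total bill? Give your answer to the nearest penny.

£81.50

Usage = 20.8 kWh/day × 28 days = 582.4 kWh
First 500 kWh × £0.116 = £58.00
Remaining 82.4 kWh × £0.188 = £15.49
Energy charge = £73.49; + service £8.01 = £81.50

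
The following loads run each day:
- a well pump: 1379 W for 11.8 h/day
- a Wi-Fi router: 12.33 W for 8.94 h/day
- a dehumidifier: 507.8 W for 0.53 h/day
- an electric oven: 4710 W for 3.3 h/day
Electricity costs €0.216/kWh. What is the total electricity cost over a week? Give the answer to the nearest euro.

well pump: 1379 W × 11.8 h × 7 d = 113,905 Wh = 113.9 kWh
Wi-Fi router: 12.33 W × 8.94 h × 7 d = 772 Wh = 0.7716 kWh
dehumidifier: 507.8 W × 0.53 h × 7 d = 1,884 Wh = 1.884 kWh
electric oven: 4710 W × 3.3 h × 7 d = 108,801 Wh = 108.8 kWh
Total energy = 113.9 + 0.7716 + 1.884 + 108.8 = 225.4 kWh
Cost = 225.4 kWh × €0.216 = €48.68 ≈ €49

€49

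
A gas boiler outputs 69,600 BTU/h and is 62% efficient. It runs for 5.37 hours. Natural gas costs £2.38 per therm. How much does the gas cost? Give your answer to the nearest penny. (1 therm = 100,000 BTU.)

£14.35

Heat delivered = 69,600 BTU/h × 5.37 h = 373,752 BTU
Gas input = 373,752 / 0.620 = 602,826 BTU
= 602,826 / 100,000 = 6.028 therm
Cost = 6.028 × £2.38/therm = £14.35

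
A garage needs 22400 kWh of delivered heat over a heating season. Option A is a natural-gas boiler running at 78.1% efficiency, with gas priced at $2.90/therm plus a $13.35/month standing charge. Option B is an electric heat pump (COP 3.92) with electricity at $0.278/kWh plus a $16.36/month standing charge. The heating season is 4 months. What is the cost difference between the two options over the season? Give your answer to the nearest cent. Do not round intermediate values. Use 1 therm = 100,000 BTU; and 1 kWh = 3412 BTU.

Heat load = 22400 kWh × 3412 = 76,428,800 BTU
Gas: input = 76,428,800 / 0.781 = 97,860,179 BTU = 978.6 therm → 978.6 × $2.90 = $2,837.95; + 4 × $13.35 standing = $2,891.35
Heat pump: 76,428,800 BTU / 3412 = 22,400 kWh heat; / 3.92 = 5,714 kWh in → × $0.278 = $1,588.57; + 4 × $16.36 standing = $1,654.01
Difference = |$2,891.35 − $1,654.01| = $1,237.33

$1237.33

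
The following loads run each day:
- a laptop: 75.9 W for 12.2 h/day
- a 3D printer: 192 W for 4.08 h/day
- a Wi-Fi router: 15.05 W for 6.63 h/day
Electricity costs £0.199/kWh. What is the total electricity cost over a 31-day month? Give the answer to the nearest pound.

laptop: 75.9 W × 12.2 h × 31 d = 28,705 Wh = 28.71 kWh
3D printer: 192 W × 4.08 h × 31 d = 24,284 Wh = 24.28 kWh
Wi-Fi router: 15.05 W × 6.63 h × 31 d = 3,093 Wh = 3.093 kWh
Total energy = 28.71 + 24.28 + 3.093 = 56.08 kWh
Cost = 56.08 kWh × £0.199 = £11.16 ≈ £11

£11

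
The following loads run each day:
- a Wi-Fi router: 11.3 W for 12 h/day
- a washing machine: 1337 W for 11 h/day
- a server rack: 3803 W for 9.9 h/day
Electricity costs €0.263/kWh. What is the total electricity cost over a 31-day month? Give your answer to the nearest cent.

€427.97

Wi-Fi router: 11.3 W × 12 h × 31 d = 4,204 Wh = 4.204 kWh
washing machine: 1337 W × 11 h × 31 d = 455,917 Wh = 455.9 kWh
server rack: 3803 W × 9.9 h × 31 d = 1,167,141 Wh = 1,167 kWh
Total energy = 4.204 + 455.9 + 1,167 = 1,627 kWh
Cost = 1,627 kWh × €0.263 = €427.97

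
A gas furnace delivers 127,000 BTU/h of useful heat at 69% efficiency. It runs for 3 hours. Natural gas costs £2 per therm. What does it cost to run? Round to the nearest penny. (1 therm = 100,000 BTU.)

£11.04

Heat delivered = 127,000 BTU/h × 3 h = 381,000 BTU
Gas input = 381,000 / 0.69 = 552,174 BTU
= 552,174 / 100,000 = 5.522 therm
Cost = 5.522 × £2/therm = £11.04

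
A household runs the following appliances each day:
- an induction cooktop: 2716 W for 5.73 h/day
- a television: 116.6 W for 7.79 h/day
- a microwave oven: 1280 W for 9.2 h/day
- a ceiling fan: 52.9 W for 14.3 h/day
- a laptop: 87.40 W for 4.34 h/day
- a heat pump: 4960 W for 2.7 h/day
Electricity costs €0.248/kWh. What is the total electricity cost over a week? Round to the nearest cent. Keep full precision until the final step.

induction cooktop: 2716 W × 5.73 h × 7 d = 108,939 Wh = 108.9 kWh
television: 116.6 W × 7.79 h × 7 d = 6,358 Wh = 6.358 kWh
microwave oven: 1280 W × 9.2 h × 7 d = 82,432 Wh = 82.43 kWh
ceiling fan: 52.9 W × 14.3 h × 7 d = 5,295 Wh = 5.295 kWh
laptop: 87.40 W × 4.34 h × 7 d = 2,655 Wh = 2.655 kWh
heat pump: 4960 W × 2.7 h × 7 d = 93,744 Wh = 93.74 kWh
Total energy = 108.9 + 6.358 + 82.43 + 5.295 + 2.655 + 93.74 = 299.4 kWh
Cost = 299.4 kWh × €0.248 = €74.26

€74.26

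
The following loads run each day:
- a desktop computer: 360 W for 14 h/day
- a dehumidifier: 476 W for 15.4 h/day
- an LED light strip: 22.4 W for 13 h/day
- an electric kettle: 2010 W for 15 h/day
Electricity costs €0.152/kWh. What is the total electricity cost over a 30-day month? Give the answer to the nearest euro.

€195

desktop computer: 360 W × 14 h × 30 d = 151,200 Wh = 151.2 kWh
dehumidifier: 476 W × 15.4 h × 30 d = 219,912 Wh = 219.9 kWh
LED light strip: 22.4 W × 13 h × 30 d = 8,736 Wh = 8.736 kWh
electric kettle: 2010 W × 15 h × 30 d = 904,500 Wh = 904.5 kWh
Total energy = 151.2 + 219.9 + 8.736 + 904.5 = 1,284 kWh
Cost = 1,284 kWh × €0.152 = €195.22 ≈ €195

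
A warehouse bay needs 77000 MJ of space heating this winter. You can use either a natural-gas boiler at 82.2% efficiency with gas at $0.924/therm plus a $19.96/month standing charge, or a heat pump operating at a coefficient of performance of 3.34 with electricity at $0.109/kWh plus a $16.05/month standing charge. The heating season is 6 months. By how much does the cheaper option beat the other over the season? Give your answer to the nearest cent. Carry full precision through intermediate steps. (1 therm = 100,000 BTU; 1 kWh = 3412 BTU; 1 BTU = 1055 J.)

Heat load = 77000 MJ = 77,000,000,000 J / 1055 = 72,985,782 BTU
Gas: input = 72,985,782 / 0.822 = 88,790,489 BTU = 887.9 therm → 887.9 × $0.924 = $820.42; + 6 × $19.96 standing = $940.18
Heat pump: 72,985,782 BTU / 3412 = 21,390 kWh heat; / 3.34 = 6,404 kWh in → × $0.109 = $698.09; + 6 × $16.05 standing = $794.39
Difference = |$940.18 − $794.39| = $145.80

$145.80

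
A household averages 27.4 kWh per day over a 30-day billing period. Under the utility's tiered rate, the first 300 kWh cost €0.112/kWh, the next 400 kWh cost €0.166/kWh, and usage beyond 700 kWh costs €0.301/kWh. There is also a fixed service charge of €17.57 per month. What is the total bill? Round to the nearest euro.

€154

Usage = 27.4 kWh/day × 30 days = 822 kWh
First 300 kWh × €0.112 = €33.60
Next 400 kWh × €0.166 = €66.40
Remaining 122 kWh × €0.301 = €36.72
Energy charge = €136.72; + service €17.57 = €154.29 ≈ €154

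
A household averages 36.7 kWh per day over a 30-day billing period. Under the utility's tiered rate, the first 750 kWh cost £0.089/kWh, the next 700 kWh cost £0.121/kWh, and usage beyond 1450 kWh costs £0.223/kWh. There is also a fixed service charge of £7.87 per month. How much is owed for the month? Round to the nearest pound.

Usage = 36.7 kWh/day × 30 days = 1101 kWh
First 750 kWh × £0.089 = £66.75
Next 351 kWh × £0.121 = £42.47
Remaining tier: 0 kWh (not reached)
Energy charge = £109.22; + service £7.87 = £117.09 ≈ £117

£117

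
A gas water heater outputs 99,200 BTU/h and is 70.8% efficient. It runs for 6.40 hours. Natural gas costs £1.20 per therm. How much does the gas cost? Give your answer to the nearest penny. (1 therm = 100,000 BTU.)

Heat delivered = 99,200 BTU/h × 6.40 h = 634,880 BTU
Gas input = 634,880 / 0.708 = 896,723 BTU
= 896,723 / 100,000 = 8.967 therm
Cost = 8.967 × £1.20/therm = £10.76

£10.76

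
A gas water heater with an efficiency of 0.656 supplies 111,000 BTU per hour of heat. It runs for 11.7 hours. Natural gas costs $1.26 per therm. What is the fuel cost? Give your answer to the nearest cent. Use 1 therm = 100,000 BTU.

$24.94

Heat delivered = 111,000 BTU/h × 11.7 h = 1,298,700 BTU
Gas input = 1,298,700 / 0.656 = 1,979,726 BTU
= 1,979,726 / 100,000 = 19.8 therm
Cost = 19.8 × $1.26/therm = $24.94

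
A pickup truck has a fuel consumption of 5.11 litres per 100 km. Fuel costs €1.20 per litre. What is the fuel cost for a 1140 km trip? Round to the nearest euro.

Fuel = 5.11 L/100 km × 1140 km / 100 = 58.25 L
Cost = 58.25 L × €1.20/L = €69.90 ≈ €70

€70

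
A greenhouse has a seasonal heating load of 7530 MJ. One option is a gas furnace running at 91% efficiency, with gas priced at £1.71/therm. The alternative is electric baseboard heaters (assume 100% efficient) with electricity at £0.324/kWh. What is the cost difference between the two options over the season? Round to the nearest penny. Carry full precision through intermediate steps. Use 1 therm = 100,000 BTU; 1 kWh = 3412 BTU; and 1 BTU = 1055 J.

£543.64

Heat load = 7530 MJ = 7,530,000,000 J / 1055 = 7,137,441 BTU
Gas: input = 7,137,441 / 0.910 = 7,843,341 BTU = 78.43 therm → 78.43 × £1.71 = £134.12
Electric: 7,137,441 BTU / 3412 = 2,092 kWh → × £0.324 = £677.76
Difference = |£134.12 − £677.76| = £543.64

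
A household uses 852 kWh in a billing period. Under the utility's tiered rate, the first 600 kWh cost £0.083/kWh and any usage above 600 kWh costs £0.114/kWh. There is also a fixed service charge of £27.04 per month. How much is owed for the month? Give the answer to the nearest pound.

£106

First 600 kWh × £0.083 = £49.80
Remaining 252 kWh × £0.114 = £28.73
Energy charge = £78.53; + service £27.04 = £105.57 ≈ £106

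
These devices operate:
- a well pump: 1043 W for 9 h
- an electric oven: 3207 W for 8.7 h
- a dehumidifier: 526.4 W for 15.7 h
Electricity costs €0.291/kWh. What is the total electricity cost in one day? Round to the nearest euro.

€13

well pump: 1043 W × 9 h = 9,387 Wh = 9.387 kWh
electric oven: 3207 W × 8.7 h = 27,901 Wh = 27.9 kWh
dehumidifier: 526.4 W × 15.7 h = 8,264 Wh = 8.264 kWh
Total energy = 9.387 + 27.9 + 8.264 = 45.55 kWh
Cost = 45.55 kWh × €0.291 = €13.26 ≈ €13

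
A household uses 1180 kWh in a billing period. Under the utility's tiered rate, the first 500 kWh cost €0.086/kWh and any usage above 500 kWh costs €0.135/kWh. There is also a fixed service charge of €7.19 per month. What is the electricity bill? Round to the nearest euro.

First 500 kWh × €0.086 = €43.00
Remaining 680 kWh × €0.135 = €91.80
Energy charge = €134.80; + service €7.19 = €141.99 ≈ €142

€142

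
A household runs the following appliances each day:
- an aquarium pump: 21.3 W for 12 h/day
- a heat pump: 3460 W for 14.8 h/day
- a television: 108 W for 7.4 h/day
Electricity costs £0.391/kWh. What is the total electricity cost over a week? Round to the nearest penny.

£143.04

aquarium pump: 21.3 W × 12 h × 7 d = 1,789 Wh = 1.789 kWh
heat pump: 3460 W × 14.8 h × 7 d = 358,456 Wh = 358.5 kWh
television: 108 W × 7.4 h × 7 d = 5,594 Wh = 5.594 kWh
Total energy = 1.789 + 358.5 + 5.594 = 365.8 kWh
Cost = 365.8 kWh × £0.391 = £143.04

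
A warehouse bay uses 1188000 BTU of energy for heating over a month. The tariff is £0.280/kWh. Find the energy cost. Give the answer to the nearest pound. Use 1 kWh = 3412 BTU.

1188000 BTU × (0.00029308 kWh/BTU) = 348.2 kWh
Cost = 348.2 kWh × £0.280/kWh = £97.49 ≈ £97

£97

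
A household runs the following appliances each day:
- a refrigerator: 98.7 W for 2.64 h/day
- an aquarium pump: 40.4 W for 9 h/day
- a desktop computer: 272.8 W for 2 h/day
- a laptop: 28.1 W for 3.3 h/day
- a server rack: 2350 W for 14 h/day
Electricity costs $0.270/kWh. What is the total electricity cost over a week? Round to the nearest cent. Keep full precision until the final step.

refrigerator: 98.7 W × 2.64 h × 7 d = 1,824 Wh = 1.824 kWh
aquarium pump: 40.4 W × 9 h × 7 d = 2,545 Wh = 2.545 kWh
desktop computer: 272.8 W × 2 h × 7 d = 3,819 Wh = 3.819 kWh
laptop: 28.1 W × 3.3 h × 7 d = 649 Wh = 0.6491 kWh
server rack: 2350 W × 14 h × 7 d = 230,300 Wh = 230.3 kWh
Total energy = 1.824 + 2.545 + 3.819 + 0.6491 + 230.3 = 239.1 kWh
Cost = 239.1 kWh × $0.270 = $64.57

$64.57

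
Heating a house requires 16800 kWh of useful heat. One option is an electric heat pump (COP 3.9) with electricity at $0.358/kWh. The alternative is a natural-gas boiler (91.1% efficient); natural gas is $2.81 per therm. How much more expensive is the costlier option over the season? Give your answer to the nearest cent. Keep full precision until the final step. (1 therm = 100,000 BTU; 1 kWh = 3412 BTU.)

Heat load = 16800 kWh × 3412 = 57,321,600 BTU
Gas: input = 57,321,600 / 0.911 = 62,921,625 BTU = 629.2 therm → 629.2 × $2.81 = $1,768.10
Heat pump: 57,321,600 BTU / 3412 = 16,800 kWh heat; / 3.9 = 4,308 kWh in → × $0.358 = $1,542.15
Difference = |$1,768.10 − $1,542.15| = $225.94

$225.94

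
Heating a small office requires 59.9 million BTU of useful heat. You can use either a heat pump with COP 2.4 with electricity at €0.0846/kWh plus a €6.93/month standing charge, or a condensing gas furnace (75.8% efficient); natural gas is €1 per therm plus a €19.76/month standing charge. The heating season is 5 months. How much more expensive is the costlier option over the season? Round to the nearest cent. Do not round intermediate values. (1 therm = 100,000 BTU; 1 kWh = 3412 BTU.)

€235.55

Heat load = 59.9 × 10⁶ BTU = 59,900,000 BTU
Gas: input = 59,900,000 / 0.758 = 79,023,747 BTU = 790.2 therm → 790.2 × €1 = €790.24; + 5 × €19.76 standing = €889.04
Heat pump: 59,900,000 BTU / 3412 = 17,560 kWh heat; / 2.4 = 7,315 kWh in → × €0.0846 = €618.84; + 5 × €6.93 standing = €653.49
Difference = |€889.04 − €653.49| = €235.55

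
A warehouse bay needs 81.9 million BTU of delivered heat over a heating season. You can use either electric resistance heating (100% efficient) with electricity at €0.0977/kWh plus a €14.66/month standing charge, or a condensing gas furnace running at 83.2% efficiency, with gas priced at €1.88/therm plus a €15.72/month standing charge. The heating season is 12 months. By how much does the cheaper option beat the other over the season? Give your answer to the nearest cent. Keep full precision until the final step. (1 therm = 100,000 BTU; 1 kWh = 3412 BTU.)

Heat load = 81.9 × 10⁶ BTU = 81,900,000 BTU
Gas: input = 81,900,000 / 0.832 = 98,437,500 BTU = 984.4 therm → 984.4 × €1.88 = €1,850.62; + 12 × €15.72 standing = €2,039.27
Electric: 81,900,000 BTU / 3412 = 24,000 kWh → × €0.0977 = €2,345.14; + 12 × €14.66 standing = €2,521.06
Difference = |€2,039.27 − €2,521.06| = €481.80

€481.80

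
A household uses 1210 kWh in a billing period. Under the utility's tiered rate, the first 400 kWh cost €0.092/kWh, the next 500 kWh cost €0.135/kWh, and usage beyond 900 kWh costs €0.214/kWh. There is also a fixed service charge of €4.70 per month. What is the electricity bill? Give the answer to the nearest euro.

€175

First 400 kWh × €0.092 = €36.80
Next 500 kWh × €0.135 = €67.50
Remaining 310 kWh × €0.214 = €66.34
Energy charge = €170.64; + service €4.70 = €175.34 ≈ €175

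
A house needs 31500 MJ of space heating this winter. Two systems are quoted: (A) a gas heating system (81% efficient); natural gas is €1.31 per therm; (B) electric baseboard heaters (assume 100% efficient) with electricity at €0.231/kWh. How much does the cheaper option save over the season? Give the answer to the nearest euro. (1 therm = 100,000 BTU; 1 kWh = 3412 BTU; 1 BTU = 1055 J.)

Heat load = 31500 MJ = 31,500,000,000 J / 1055 = 29,857,820 BTU
Gas: input = 29,857,820 / 0.81 = 36,861,506 BTU = 368.6 therm → 368.6 × €1.31 = €482.89
Electric: 29,857,820 BTU / 3412 = 8,751 kWh → × €0.231 = €2,021.44
Difference = |€482.89 − €2,021.44| = €1,538.56 ≈ €1539

€1539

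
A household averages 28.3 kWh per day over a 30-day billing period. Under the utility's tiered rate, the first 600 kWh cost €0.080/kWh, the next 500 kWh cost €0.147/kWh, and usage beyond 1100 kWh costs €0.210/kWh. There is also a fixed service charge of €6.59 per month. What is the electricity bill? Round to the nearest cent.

€91.19

Usage = 28.3 kWh/day × 30 days = 849 kWh
First 600 kWh × €0.080 = €48.00
Next 249 kWh × €0.147 = €36.60
Remaining tier: 0 kWh (not reached)
Energy charge = €84.60; + service €6.59 = €91.19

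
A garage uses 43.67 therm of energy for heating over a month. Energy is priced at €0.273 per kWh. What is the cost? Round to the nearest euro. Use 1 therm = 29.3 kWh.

43.67 therm × (29.3 kWh/therm) = 1,280 kWh
Cost = 1,280 kWh × €0.273/kWh = €349.31 ≈ €349

€349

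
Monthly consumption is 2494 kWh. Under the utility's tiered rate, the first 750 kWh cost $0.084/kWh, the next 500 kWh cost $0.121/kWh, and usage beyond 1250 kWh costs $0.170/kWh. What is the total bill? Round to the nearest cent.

$334.98

First 750 kWh × $0.084 = $63.00
Next 500 kWh × $0.121 = $60.50
Remaining 1244 kWh × $0.170 = $211.48
Total = $334.98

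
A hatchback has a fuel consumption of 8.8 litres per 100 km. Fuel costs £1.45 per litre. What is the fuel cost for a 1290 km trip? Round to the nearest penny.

£164.60

Fuel = 8.8 L/100 km × 1290 km / 100 = 113.5 L
Cost = 113.5 L × £1.45/L = £164.60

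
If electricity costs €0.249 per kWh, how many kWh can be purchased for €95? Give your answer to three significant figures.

€95 / €0.249 per kWh = 381.5 kWh

382 kWh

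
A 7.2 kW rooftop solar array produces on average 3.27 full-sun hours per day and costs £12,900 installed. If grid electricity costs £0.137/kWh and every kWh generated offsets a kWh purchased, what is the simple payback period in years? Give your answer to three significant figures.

Daily generation = 7.2 kW × 3.27 h = 23.54 kWh
Annual generation = 23.54 × 365 = 8593.6 kWh
Annual savings = 8593.6 × £0.137 = £1,177.32
Payback = £12,900 / £1,177.32 = 11 years

11 years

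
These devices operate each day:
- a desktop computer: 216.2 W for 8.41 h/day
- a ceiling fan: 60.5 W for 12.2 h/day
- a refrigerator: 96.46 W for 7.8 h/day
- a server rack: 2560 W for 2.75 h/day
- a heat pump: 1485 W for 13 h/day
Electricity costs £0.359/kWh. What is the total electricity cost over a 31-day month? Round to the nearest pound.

desktop computer: 216.2 W × 8.41 h × 31 d = 56,366 Wh = 56.37 kWh
ceiling fan: 60.5 W × 12.2 h × 31 d = 22,881 Wh = 22.88 kWh
refrigerator: 96.46 W × 7.8 h × 31 d = 23,324 Wh = 23.32 kWh
server rack: 2560 W × 2.75 h × 31 d = 218,240 Wh = 218.2 kWh
heat pump: 1485 W × 13 h × 31 d = 598,455 Wh = 598.5 kWh
Total energy = 56.37 + 22.88 + 23.32 + 218.2 + 598.5 = 919.3 kWh
Cost = 919.3 kWh × £0.359 = £330.02 ≈ £330

£330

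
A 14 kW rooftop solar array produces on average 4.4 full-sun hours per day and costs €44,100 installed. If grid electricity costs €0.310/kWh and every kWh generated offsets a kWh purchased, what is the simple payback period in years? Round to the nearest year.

Daily generation = 14 kW × 4.4 h = 61.6 kWh
Annual generation = 61.6 × 365 = 22484 kWh
Annual savings = 22484 × €0.310 = €6,970.04
Payback = €44,100 / €6,970.04 = 6.33 years

6 years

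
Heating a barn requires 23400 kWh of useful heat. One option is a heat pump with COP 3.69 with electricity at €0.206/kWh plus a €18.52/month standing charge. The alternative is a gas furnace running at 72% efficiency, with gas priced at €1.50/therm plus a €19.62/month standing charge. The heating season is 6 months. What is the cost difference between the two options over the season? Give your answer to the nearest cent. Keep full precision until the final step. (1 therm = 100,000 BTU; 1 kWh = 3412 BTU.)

Heat load = 23400 kWh × 3412 = 79,840,800 BTU
Gas: input = 79,840,800 / 0.72 = 110,890,000 BTU = 1,109 therm → 1,109 × €1.50 = €1,663.35; + 6 × €19.62 standing = €1,781.07
Heat pump: 79,840,800 BTU / 3412 = 23,400 kWh heat; / 3.69 = 6,341 kWh in → × €0.206 = €1,306.34; + 6 × €18.52 standing = €1,417.46
Difference = |€1,781.07 − €1,417.46| = €363.61

€363.61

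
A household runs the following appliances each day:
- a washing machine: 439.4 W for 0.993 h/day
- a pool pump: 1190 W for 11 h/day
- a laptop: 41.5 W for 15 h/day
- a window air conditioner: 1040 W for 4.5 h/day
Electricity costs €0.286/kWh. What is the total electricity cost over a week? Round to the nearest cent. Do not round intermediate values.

€37.70

washing machine: 439.4 W × 0.993 h × 7 d = 3,054 Wh = 3.054 kWh
pool pump: 1190 W × 11 h × 7 d = 91,630 Wh = 91.63 kWh
laptop: 41.5 W × 15 h × 7 d = 4,358 Wh = 4.357 kWh
window air conditioner: 1040 W × 4.5 h × 7 d = 32,760 Wh = 32.76 kWh
Total energy = 3.054 + 91.63 + 4.357 + 32.76 = 131.8 kWh
Cost = 131.8 kWh × €0.286 = €37.70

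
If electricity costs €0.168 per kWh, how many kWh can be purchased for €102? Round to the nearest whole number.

607 kWh

€102 / €0.168 per kWh = 607.1 kWh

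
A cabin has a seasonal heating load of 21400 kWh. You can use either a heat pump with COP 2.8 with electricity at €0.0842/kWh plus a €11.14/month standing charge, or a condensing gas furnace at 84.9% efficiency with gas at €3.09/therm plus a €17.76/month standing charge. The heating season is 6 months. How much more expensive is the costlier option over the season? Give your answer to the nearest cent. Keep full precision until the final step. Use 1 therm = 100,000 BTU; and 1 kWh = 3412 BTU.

Heat load = 21400 kWh × 3412 = 73,016,800 BTU
Gas: input = 73,016,800 / 0.849 = 86,003,298 BTU = 860 therm → 860 × €3.09 = €2,657.50; + 6 × €17.76 standing = €2,764.06
Heat pump: 73,016,800 BTU / 3412 = 21,400 kWh heat; / 2.8 = 7,643 kWh in → × €0.0842 = €643.53; + 6 × €11.14 standing = €710.37
Difference = |€2,764.06 − €710.37| = €2,053.69

€2053.69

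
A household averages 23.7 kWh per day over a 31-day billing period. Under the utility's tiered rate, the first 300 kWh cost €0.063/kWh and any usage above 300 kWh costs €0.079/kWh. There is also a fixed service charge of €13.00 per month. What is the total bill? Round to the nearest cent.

€66.24

Usage = 23.7 kWh/day × 31 days = 734.7 kWh
First 300 kWh × €0.063 = €18.90
Remaining 434.7 kWh × €0.079 = €34.34
Energy charge = €53.24; + service €13.00 = €66.24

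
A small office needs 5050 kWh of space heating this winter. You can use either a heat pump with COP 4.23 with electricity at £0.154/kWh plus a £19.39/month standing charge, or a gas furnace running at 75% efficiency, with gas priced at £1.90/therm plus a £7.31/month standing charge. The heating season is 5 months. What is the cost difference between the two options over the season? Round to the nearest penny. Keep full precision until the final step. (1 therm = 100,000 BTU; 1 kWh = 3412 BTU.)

Heat load = 5050 kWh × 3412 = 17,230,600 BTU
Gas: input = 17,230,600 / 0.75 = 22,974,133 BTU = 229.7 therm → 229.7 × £1.90 = £436.51; + 5 × £7.31 standing = £473.06
Heat pump: 17,230,600 BTU / 3412 = 5,050 kWh heat; / 4.23 = 1,194 kWh in → × £0.154 = £183.85; + 5 × £19.39 standing = £280.80
Difference = |£473.06 − £280.80| = £192.26

£192.26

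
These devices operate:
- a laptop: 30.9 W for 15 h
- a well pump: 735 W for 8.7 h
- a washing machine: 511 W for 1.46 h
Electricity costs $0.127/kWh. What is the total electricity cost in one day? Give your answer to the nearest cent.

laptop: 30.9 W × 15 h = 464 Wh = 0.4635 kWh
well pump: 735 W × 8.7 h = 6,394 Wh = 6.394 kWh
washing machine: 511 W × 1.46 h = 746 Wh = 0.7461 kWh
Total energy = 0.4635 + 6.394 + 0.7461 = 7.604 kWh
Cost = 7.604 kWh × $0.127 = $0.97

$0.97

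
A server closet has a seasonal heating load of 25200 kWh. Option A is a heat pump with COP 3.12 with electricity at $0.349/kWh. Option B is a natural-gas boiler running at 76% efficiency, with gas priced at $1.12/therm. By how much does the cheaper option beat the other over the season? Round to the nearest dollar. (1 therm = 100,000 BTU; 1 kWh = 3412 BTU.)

$1552

Heat load = 25200 kWh × 3412 = 85,982,400 BTU
Gas: input = 85,982,400 / 0.76 = 113,134,737 BTU = 1,131 therm → 1,131 × $1.12 = $1,267.11
Heat pump: 85,982,400 BTU / 3412 = 25,200 kWh heat; / 3.12 = 8,077 kWh in → × $0.349 = $2,818.85
Difference = |$1,267.11 − $2,818.85| = $1,551.74 ≈ $1552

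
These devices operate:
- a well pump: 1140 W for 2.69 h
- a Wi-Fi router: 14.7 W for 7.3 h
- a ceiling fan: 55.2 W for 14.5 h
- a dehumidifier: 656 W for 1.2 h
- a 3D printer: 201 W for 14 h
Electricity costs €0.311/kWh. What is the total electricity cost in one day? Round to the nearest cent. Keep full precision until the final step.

well pump: 1140 W × 2.69 h = 3,067 Wh = 3.067 kWh
Wi-Fi router: 14.7 W × 7.3 h = 107 Wh = 0.1073 kWh
ceiling fan: 55.2 W × 14.5 h = 800 Wh = 0.8004 kWh
dehumidifier: 656 W × 1.2 h = 787 Wh = 0.7872 kWh
3D printer: 201 W × 14 h = 2,814 Wh = 2.814 kWh
Total energy = 3.067 + 0.1073 + 0.8004 + 0.7872 + 2.814 = 7.576 kWh
Cost = 7.576 kWh × €0.311 = €2.36

€2.36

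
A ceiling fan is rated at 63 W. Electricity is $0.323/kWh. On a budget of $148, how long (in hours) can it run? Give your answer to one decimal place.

7273.1 h

Energy budget = $148 / $0.323 per kWh = 458.2 kWh = 458,204 Wh
Runtime = 458,204 Wh / 63 W = 7,273 h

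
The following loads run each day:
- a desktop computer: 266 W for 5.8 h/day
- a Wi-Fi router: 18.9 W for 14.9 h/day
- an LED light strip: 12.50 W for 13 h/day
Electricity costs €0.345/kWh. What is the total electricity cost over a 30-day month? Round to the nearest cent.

desktop computer: 266 W × 5.8 h × 30 d = 46,284 Wh = 46.28 kWh
Wi-Fi router: 18.9 W × 14.9 h × 30 d = 8,448 Wh = 8.448 kWh
LED light strip: 12.50 W × 13 h × 30 d = 4,875 Wh = 4.875 kWh
Total energy = 46.28 + 8.448 + 4.875 = 59.61 kWh
Cost = 59.61 kWh × €0.345 = €20.56

€20.56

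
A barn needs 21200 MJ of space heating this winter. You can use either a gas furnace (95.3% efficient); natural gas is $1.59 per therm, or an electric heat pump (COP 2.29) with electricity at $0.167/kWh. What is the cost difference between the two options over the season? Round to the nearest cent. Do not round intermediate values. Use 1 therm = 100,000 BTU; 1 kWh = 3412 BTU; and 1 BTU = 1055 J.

Heat load = 21200 MJ = 21,200,000,000 J / 1055 = 20,094,787 BTU
Gas: input = 20,094,787 / 0.953 = 21,085,820 BTU = 210.9 therm → 210.9 × $1.59 = $335.26
Heat pump: 20,094,787 BTU / 3412 = 5,889 kWh heat; / 2.29 = 2,572 kWh in → × $0.167 = $429.49
Difference = |$335.26 − $429.49| = $94.23

$94.23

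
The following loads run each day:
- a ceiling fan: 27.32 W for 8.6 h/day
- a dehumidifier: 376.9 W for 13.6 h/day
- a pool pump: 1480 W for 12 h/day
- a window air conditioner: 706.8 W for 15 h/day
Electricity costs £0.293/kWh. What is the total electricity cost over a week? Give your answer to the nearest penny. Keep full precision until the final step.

£69.17

ceiling fan: 27.32 W × 8.6 h × 7 d = 1,645 Wh = 1.645 kWh
dehumidifier: 376.9 W × 13.6 h × 7 d = 35,881 Wh = 35.88 kWh
pool pump: 1480 W × 12 h × 7 d = 124,320 Wh = 124.3 kWh
window air conditioner: 706.8 W × 15 h × 7 d = 74,214 Wh = 74.21 kWh
Total energy = 1.645 + 35.88 + 124.3 + 74.21 = 236.1 kWh
Cost = 236.1 kWh × £0.293 = £69.17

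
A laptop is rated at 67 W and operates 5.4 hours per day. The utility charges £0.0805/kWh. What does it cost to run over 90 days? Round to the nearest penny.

Energy = 67 W × 5.4 h/day × 90 days = 32,562 Wh = 32.56 kWh
Cost = 32.56 kWh × £0.0805/kWh = £2.62

£2.62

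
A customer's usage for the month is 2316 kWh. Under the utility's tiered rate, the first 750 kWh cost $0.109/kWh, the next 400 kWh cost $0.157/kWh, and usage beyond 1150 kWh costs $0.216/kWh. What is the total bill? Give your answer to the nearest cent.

$396.41

First 750 kWh × $0.109 = $81.75
Next 400 kWh × $0.157 = $62.80
Remaining 1166 kWh × $0.216 = $251.86
Total = $396.41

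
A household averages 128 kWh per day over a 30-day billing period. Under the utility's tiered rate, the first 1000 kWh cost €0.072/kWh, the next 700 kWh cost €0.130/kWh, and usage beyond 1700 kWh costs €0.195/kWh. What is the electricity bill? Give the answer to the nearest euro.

Usage = 128 kWh/day × 30 days = 3840 kWh
First 1000 kWh × €0.072 = €72.00
Next 700 kWh × €0.130 = €91.00
Remaining 2140 kWh × €0.195 = €417.30
Total = €580.30 ≈ €580

€580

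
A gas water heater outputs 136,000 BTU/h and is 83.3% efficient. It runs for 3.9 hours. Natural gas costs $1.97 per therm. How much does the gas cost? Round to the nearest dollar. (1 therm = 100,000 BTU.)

$13

Heat delivered = 136,000 BTU/h × 3.9 h = 530,400 BTU
Gas input = 530,400 / 0.833 = 636,735 BTU
= 636,735 / 100,000 = 6.367 therm
Cost = 6.367 × $1.97/therm = $12.54 ≈ $13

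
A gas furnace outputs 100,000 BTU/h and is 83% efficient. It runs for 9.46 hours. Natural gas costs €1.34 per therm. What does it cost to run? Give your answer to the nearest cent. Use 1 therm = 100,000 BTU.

Heat delivered = 100,000 BTU/h × 9.46 h = 946,000 BTU
Gas input = 946,000 / 0.83 = 1,139,759 BTU
= 1,139,759 / 100,000 = 11.4 therm
Cost = 11.4 × €1.34/therm = €15.27

€15.27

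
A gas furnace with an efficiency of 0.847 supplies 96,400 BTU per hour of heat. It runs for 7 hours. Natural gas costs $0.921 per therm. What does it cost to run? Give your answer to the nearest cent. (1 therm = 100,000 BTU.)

$7.34

Heat delivered = 96,400 BTU/h × 7 h = 674,800 BTU
Gas input = 674,800 / 0.847 = 796,694 BTU
= 796,694 / 100,000 = 7.967 therm
Cost = 7.967 × $0.921/therm = $7.34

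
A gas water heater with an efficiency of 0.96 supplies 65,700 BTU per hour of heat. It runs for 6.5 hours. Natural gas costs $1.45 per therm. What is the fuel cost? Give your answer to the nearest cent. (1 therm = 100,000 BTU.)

$6.45

Heat delivered = 65,700 BTU/h × 6.5 h = 427,050 BTU
Gas input = 427,050 / 0.96 = 444,844 BTU
= 444,844 / 100,000 = 4.448 therm
Cost = 4.448 × $1.45/therm = $6.45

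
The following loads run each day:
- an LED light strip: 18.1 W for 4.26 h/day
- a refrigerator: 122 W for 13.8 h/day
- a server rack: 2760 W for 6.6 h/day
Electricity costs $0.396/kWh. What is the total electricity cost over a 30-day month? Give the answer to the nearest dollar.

$237

LED light strip: 18.1 W × 4.26 h × 30 d = 2,313 Wh = 2.313 kWh
refrigerator: 122 W × 13.8 h × 30 d = 50,508 Wh = 50.51 kWh
server rack: 2760 W × 6.6 h × 30 d = 546,480 Wh = 546.5 kWh
Total energy = 2.313 + 50.51 + 546.5 = 599.3 kWh
Cost = 599.3 kWh × $0.396 = $237.32 ≈ $237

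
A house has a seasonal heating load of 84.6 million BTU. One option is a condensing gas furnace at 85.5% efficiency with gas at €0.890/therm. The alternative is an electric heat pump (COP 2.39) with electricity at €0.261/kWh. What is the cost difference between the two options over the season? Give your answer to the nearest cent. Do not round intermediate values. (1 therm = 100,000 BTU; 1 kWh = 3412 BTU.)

Heat load = 84.6 × 10⁶ BTU = 84,600,000 BTU
Gas: input = 84,600,000 / 0.855 = 98,947,368 BTU = 989.5 therm → 989.5 × €0.890 = €880.63
Heat pump: 84,600,000 BTU / 3412 = 24,790 kWh heat; / 2.39 = 10,370 kWh in → × €0.261 = €2,707.72
Difference = |€880.63 − €2,707.72| = €1,827.09

€1827.09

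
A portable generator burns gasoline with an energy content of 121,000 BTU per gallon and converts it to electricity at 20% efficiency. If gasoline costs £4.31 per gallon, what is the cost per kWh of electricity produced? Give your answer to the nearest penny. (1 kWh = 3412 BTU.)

Electrical output per gallon = 121,000 BTU × 0.20 / 3412 BTU/kWh = 7.093 kWh
Cost per kWh = £4.31 / 7.093 kWh = £0.608

£0.61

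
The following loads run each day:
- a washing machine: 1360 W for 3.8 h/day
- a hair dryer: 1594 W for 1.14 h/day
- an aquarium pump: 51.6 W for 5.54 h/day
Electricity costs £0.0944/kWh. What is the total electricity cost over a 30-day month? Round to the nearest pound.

washing machine: 1360 W × 3.8 h × 30 d = 155,040 Wh = 155 kWh
hair dryer: 1594 W × 1.14 h × 30 d = 54,515 Wh = 54.51 kWh
aquarium pump: 51.6 W × 5.54 h × 30 d = 8,576 Wh = 8.576 kWh
Total energy = 155 + 54.51 + 8.576 = 218.1 kWh
Cost = 218.1 kWh × £0.0944 = £20.59 ≈ £21

£21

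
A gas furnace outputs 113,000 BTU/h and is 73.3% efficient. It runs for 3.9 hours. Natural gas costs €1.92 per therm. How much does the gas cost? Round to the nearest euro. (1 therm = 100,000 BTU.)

Heat delivered = 113,000 BTU/h × 3.9 h = 440,700 BTU
Gas input = 440,700 / 0.733 = 601,228 BTU
= 601,228 / 100,000 = 6.012 therm
Cost = 6.012 × €1.92/therm = €11.54 ≈ €12

€12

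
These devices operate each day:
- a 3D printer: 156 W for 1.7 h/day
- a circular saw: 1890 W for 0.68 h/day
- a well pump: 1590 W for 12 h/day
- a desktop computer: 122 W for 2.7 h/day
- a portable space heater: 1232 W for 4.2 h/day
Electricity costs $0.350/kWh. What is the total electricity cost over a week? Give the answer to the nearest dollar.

$64

3D printer: 156 W × 1.7 h × 7 d = 1,856 Wh = 1.856 kWh
circular saw: 1890 W × 0.68 h × 7 d = 8,996 Wh = 8.996 kWh
well pump: 1590 W × 12 h × 7 d = 133,560 Wh = 133.6 kWh
desktop computer: 122 W × 2.7 h × 7 d = 2,306 Wh = 2.306 kWh
portable space heater: 1232 W × 4.2 h × 7 d = 36,221 Wh = 36.22 kWh
Total energy = 1.856 + 8.996 + 133.6 + 2.306 + 36.22 = 182.9 kWh
Cost = 182.9 kWh × $0.350 = $64.03 ≈ $64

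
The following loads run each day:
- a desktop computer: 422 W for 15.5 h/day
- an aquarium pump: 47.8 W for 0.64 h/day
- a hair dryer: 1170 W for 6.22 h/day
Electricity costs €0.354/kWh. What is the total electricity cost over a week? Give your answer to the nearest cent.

€34.32

desktop computer: 422 W × 15.5 h × 7 d = 45,787 Wh = 45.79 kWh
aquarium pump: 47.8 W × 0.64 h × 7 d = 214 Wh = 0.2141 kWh
hair dryer: 1170 W × 6.22 h × 7 d = 50,942 Wh = 50.94 kWh
Total energy = 45.79 + 0.2141 + 50.94 = 96.94 kWh
Cost = 96.94 kWh × €0.354 = €34.32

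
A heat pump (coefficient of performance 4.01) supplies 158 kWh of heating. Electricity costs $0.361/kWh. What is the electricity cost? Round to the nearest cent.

$14.22

Electrical input = 158 kWh / 4.01 = 39.4 kWh
Cost = 39.4 × $0.361/kWh = $14.22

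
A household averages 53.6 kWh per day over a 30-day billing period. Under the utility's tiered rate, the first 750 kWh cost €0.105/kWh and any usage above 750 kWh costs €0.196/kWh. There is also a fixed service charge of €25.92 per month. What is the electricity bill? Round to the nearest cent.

€272.84

Usage = 53.6 kWh/day × 30 days = 1608 kWh
First 750 kWh × €0.105 = €78.75
Remaining 858 kWh × €0.196 = €168.17
Energy charge = €246.92; + service €25.92 = €272.84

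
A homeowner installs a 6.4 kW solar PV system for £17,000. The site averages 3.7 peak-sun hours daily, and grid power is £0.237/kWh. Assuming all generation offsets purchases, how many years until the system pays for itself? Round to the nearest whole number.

8 years

Daily generation = 6.4 kW × 3.7 h = 23.68 kWh
Annual generation = 23.68 × 365 = 8643.2 kWh
Annual savings = 8643.2 × £0.237 = £2,048.44
Payback = £17,000 / £2,048.44 = 8.3 years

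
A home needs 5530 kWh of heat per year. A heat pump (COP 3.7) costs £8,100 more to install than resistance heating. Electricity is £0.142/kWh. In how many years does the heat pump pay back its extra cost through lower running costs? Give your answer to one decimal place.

14.1 years

Resistance: 5530 kWh × £0.142 = £785.26/yr
Heat pump: 5530 / 3.7 = 1495 kWh in → × £0.142 = £212.23/yr
Annual savings = £573.03
Payback = £8,100 / £573.03 = 14.1 years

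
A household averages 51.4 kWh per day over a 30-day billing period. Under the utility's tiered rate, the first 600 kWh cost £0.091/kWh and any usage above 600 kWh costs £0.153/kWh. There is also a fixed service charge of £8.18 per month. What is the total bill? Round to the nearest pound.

£207

Usage = 51.4 kWh/day × 30 days = 1542 kWh
First 600 kWh × £0.091 = £54.60
Remaining 942 kWh × £0.153 = £144.13
Energy charge = £198.73; + service £8.18 = £206.91 ≈ £207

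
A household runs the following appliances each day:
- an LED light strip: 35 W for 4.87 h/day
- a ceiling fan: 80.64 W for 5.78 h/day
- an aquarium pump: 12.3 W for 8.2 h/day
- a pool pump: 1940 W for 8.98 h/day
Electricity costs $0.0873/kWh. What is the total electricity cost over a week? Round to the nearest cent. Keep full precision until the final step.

LED light strip: 35 W × 4.87 h × 7 d = 1,193 Wh = 1.193 kWh
ceiling fan: 80.64 W × 5.78 h × 7 d = 3,263 Wh = 3.263 kWh
aquarium pump: 12.3 W × 8.2 h × 7 d = 706 Wh = 0.706 kWh
pool pump: 1940 W × 8.98 h × 7 d = 121,948 Wh = 121.9 kWh
Total energy = 1.193 + 3.263 + 0.706 + 121.9 = 127.1 kWh
Cost = 127.1 kWh × $0.0873 = $11.10

$11.10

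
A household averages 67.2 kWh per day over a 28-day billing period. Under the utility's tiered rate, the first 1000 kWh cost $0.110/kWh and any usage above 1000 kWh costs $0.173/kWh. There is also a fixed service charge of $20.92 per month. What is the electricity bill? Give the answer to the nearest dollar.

Usage = 67.2 kWh/day × 28 days = 1881.6 kWh
First 1000 kWh × $0.110 = $110.00
Remaining 881.6 kWh × $0.173 = $152.52
Energy charge = $262.52; + service $20.92 = $283.44 ≈ $283

$283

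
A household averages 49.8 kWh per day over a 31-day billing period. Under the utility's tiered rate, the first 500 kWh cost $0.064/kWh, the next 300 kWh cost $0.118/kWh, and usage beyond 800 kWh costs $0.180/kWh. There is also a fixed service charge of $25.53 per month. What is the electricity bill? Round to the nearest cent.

Usage = 49.8 kWh/day × 31 days = 1543.8 kWh
First 500 kWh × $0.064 = $32.00
Next 300 kWh × $0.118 = $35.40
Remaining 743.8 kWh × $0.180 = $133.88
Energy charge = $201.28; + service $25.53 = $226.81

$226.81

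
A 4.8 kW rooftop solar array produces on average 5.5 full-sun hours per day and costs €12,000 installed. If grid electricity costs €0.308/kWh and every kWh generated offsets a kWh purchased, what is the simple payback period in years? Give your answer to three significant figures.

Daily generation = 4.8 kW × 5.5 h = 26.4 kWh
Annual generation = 26.4 × 365 = 9636 kWh
Annual savings = 9636 × €0.308 = €2,967.89
Payback = €12,000 / €2,967.89 = 4.04 years

4.04 years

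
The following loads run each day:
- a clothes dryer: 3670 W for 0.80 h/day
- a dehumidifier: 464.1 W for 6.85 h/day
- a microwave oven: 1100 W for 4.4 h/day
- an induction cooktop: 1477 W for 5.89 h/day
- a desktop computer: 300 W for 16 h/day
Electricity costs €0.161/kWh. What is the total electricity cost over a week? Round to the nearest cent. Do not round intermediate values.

€27.56

clothes dryer: 3670 W × 0.80 h × 7 d = 20,552 Wh = 20.55 kWh
dehumidifier: 464.1 W × 6.85 h × 7 d = 22,254 Wh = 22.25 kWh
microwave oven: 1100 W × 4.4 h × 7 d = 33,880 Wh = 33.88 kWh
induction cooktop: 1477 W × 5.89 h × 7 d = 60,897 Wh = 60.9 kWh
desktop computer: 300 W × 16 h × 7 d = 33,600 Wh = 33.6 kWh
Total energy = 20.55 + 22.25 + 33.88 + 60.9 + 33.6 = 171.2 kWh
Cost = 171.2 kWh × €0.161 = €27.56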